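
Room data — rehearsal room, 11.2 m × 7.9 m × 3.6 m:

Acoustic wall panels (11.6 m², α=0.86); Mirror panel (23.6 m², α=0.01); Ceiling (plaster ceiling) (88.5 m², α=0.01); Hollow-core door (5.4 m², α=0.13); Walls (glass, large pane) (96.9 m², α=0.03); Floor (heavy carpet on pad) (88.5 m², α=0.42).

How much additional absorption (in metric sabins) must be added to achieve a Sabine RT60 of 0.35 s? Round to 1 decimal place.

94.6 sabins

Equivalent absorption area: A₁ = 11.6*0.86 + 23.6*0.01 + 88.5*0.01 + 5.4*0.13 + 96.9*0.03 + 88.5*0.42 = 51.876 m².
Target A₂ = 0.161·318.528/0.35 = 146.523 sabins (V = 318.528 m³).
Additional absorption ΔA = 146.523 − 51.876 = 94.6 sabins.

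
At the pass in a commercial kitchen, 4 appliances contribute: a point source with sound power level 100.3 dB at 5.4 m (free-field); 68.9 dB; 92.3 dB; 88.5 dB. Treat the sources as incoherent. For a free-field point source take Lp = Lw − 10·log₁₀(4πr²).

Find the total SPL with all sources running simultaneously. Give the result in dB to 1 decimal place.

93.9 dB

Source at 5.4 m: Lp = 100.3 − 10·log₁₀(4π·5.4²) = 100.3 − 10·log₁₀(366.435) = 74.7 dB.
Sum in the linear (power) domain: Σ 10^(Lᵢ/10) = 10^(74.7/10) + 10^(68.9/10) + 10^(92.3/10) + 10^(88.5/10) = 2.443e+09.
Back to dB: 10·log₁₀ Σ = 93.9 dB.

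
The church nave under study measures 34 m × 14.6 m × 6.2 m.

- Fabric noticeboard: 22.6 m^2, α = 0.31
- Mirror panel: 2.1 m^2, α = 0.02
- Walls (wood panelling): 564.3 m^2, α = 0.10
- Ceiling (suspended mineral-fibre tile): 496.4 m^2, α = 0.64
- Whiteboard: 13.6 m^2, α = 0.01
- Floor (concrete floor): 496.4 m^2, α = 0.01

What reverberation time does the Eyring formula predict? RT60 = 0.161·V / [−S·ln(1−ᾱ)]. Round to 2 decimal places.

Total surface area S = 22.6 + 2.1 + 564.3 + 496.4 + 13.6 + 496.4 = 1595.4 m^2.
Absorption A = 22.6×0.31 + 2.1×0.02 + 564.3×0.10 + 496.4×0.64 + 13.6×0.01 + 496.4×0.01 = 386.274 sabins.
Mean coefficient ᾱ = A/S = 0.2421.
Eyring denominator: −S ln(1−ᾱ) = 442.251.
V = 34 × 14.6 × 6.2 = 3077.68 m³.
T = 0.161·V/[−S·ln(1−ᾱ)] = 0.161·3077.68/442.251 = 1.12 s.

1.12 s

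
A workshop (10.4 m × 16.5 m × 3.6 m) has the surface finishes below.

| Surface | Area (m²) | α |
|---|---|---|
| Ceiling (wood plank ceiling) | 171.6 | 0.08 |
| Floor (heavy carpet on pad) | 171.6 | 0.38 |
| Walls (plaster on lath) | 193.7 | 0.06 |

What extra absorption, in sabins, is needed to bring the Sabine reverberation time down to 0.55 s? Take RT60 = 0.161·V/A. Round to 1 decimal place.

90.3 sabins

Equivalent absorption area: A₁ = 171.6×0.08 + 171.6×0.38 + 193.7×0.06 = 90.558 m².
V = 617.76 m³. Required absorption A₂ = 0.161 × 617.76 / 0.55 = 180.835 sabins.
Shortfall: 180.835 − 90.558 = 90.3 sabins.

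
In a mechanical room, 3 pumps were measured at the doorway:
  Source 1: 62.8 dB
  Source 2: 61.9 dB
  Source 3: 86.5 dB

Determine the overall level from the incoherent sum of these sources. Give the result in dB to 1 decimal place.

Σ 10^(Lᵢ/10) = 4.501e+08.
L_total = 10·log₁₀(4.501e+08) = 86.5 dB.

86.5 dB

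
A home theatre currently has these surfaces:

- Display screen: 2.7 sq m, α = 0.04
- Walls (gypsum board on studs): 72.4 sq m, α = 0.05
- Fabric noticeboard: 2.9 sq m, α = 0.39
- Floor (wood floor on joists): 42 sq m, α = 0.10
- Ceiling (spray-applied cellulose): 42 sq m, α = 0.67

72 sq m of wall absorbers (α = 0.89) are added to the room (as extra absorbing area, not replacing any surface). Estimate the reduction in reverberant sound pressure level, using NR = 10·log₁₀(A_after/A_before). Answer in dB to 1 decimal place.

Equivalent absorption area: A_before = 2.7×0.04 + 72.4×0.05 + 2.9×0.39 + 42×0.10 + 42×0.67 = 37.199 sq m.
Treatment contributes 72·0.89 = 64.080 sabins.
New total A_after = 101.279 sabins.
Reduction = 10 log₁₀(A_after/A_before) = 10 log₁₀(2.7226) = 4.3 dB.

4.3 dB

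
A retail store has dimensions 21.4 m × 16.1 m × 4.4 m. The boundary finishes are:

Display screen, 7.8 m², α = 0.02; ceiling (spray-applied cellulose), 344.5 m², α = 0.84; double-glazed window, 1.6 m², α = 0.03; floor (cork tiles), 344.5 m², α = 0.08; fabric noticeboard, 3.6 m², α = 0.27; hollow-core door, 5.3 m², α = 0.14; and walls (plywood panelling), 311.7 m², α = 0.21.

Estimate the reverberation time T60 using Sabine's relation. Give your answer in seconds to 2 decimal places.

0.64 s

Total absorption A = 7.8*0.02 + 344.5*0.84 + 1.6*0.03 + 344.5*0.08 + 3.6*0.27 + 5.3*0.14 + 311.7*0.21
  = 0.156 + 289.380 + 0.048 + 27.560 + 0.972 + 0.742 + 65.457 = 384.315 m² sabins.
Room volume: 1515.976 m³.
T = 0.161 V/A = 0.161·1515.976/384.315 = 0.64 s.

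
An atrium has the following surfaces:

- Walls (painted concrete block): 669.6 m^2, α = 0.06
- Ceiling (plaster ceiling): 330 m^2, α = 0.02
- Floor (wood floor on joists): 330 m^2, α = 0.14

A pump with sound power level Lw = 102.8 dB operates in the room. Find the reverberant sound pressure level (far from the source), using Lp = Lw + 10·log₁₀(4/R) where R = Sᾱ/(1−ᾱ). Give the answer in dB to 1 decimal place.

A = 92.976 sabins; S = 1329.6 m^2.
ᾱ = 0.0699, so room constant R = A/(1−ᾱ) = 99.963 m^2.
Lp = Lw + 10 log₁₀(4/R) = 102.8 -13.98 = 88.8 dB.

88.8 dB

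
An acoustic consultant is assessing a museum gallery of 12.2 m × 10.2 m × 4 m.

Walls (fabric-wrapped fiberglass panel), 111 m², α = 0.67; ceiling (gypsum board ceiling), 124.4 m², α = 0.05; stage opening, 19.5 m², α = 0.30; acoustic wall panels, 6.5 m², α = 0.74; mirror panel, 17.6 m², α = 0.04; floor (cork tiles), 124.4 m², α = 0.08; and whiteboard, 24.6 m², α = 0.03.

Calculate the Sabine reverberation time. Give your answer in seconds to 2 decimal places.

Summing Sᵢαᵢ: 74.370 + 6.220 + 5.850 + 4.810 + 0.704 + 9.952 + 0.738 → A = 102.644 sabins.
V = 12.2·10.2·4 = 497.76 m³.
RT60 = 0.161 · V / A = 0.161 × 497.76 / 102.644 = 0.78 s.

0.78 seconds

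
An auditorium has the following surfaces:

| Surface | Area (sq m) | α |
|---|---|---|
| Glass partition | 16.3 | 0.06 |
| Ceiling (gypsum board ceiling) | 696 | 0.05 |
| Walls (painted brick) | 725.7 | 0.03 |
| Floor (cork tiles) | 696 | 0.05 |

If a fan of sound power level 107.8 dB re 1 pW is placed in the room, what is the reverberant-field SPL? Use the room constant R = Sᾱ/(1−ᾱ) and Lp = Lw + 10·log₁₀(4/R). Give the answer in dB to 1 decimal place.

94.0 dB

Σ(Sᵢαᵢ) = 16.3·0.06 + 696·0.05 + 725.7·0.03 + 696·0.05 = 92.349; total area S = 2134.0 sq m.
ᾱ = 0.0433, so room constant R = A/(1−ᾱ) = 96.529 sq m.
Lp = 107.8 + 10·log₁₀(4/96.529) = 107.8 + (-13.83) = 94.0 dB.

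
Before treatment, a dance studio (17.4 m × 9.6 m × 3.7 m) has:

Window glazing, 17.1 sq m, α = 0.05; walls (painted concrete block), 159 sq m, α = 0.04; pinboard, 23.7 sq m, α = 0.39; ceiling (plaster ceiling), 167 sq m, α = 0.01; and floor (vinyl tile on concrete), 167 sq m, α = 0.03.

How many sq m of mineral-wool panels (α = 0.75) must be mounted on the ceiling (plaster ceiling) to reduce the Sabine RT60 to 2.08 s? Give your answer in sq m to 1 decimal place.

Total absorption A₁ = 17.1×0.05 + 159×0.04 + 23.7×0.39 + 167×0.01 + 167×0.03
  = 0.855 + 6.360 + 9.243 + 1.670 + 5.010 = 23.138 sq m sabins.
Required A₂ = 0.161·618.048/2.08 = 47.839 sabins.
Absorption to add: 47.839 − 23.138 = 24.701 sabins.
Each sq m of panel replacing the ceiling (plaster ceiling) adds (0.75 − 0.01) = 0.74 sabins.
Panel area = 24.701 / 0.74 = 33.4 sq m.

33.4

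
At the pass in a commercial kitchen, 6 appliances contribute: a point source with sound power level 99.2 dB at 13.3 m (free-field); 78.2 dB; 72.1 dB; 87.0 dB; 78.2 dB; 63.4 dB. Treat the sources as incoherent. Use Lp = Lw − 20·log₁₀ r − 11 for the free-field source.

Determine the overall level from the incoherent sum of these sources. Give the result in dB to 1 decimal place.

88.2 dB

Source at 13.3 m: Lp = 99.2 − 20·log₁₀(13.3) − 11 = 65.7 dB.
Converting to relative power and adding: 10^(65.7/10) + 10^(78.2/10) + 10^(72.1/10) + 10^(87.0/10) + 10^(78.2/10) + 10^(63.4/10) = 6.554e+08.
Back to dB: 10·log₁₀ Σ = 88.2 dB.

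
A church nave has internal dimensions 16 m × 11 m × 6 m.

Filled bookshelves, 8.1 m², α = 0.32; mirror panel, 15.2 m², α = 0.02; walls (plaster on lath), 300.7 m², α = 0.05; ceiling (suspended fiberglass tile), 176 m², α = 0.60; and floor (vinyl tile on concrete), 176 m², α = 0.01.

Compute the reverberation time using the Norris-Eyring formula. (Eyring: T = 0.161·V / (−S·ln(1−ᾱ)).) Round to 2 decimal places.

1.23 s

S = Σ Sᵢ = 676.0 m².
Σ(Sᵢαᵢ) = 8.1×0.32 + 15.2×0.02 + 300.7×0.05 + 176×0.60 + 176×0.01 = 125.291.
ᾱ = 125.291 / 676.0 = 0.1853.
−S·ln(1−ᾱ) = −676.0 × ln(1 − 0.1853) = 138.536.
V = 16 × 11 × 6 = 1056 m³.
RT60 = 0.161 × 1056 / 138.536 = 1.23 s.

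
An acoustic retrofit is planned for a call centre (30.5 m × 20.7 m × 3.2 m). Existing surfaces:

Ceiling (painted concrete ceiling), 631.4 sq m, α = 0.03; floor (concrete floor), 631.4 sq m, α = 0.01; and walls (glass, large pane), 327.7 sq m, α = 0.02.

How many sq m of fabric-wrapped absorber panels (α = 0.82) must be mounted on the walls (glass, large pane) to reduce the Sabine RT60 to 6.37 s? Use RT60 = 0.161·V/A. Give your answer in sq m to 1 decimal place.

A₁ = Σ Sᵢαᵢ = 631.4×0.03 + 631.4×0.01 + 327.7×0.02 = 31.810 sabins.
Required A₂ = 0.161·2020.32/6.37 = 51.063 sabins.
ΔA needed = 51.063 − 31.810 = 19.253 sabins.
Each sq m of panel replacing the walls (glass, large pane) adds (0.82 − 0.02) = 0.80 sabins.
Area = ΔA/Δα = 19.253/0.80 = 24.1 sq m.

24.1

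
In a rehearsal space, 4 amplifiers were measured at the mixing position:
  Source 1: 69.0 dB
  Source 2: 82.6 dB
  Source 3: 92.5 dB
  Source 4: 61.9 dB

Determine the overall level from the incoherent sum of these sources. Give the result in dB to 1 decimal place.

Σ 10^(Lᵢ/10) = 1.97e+09.
Combined level = 10 log₁₀(1.97e+09) = 92.9 dB.

92.9 dB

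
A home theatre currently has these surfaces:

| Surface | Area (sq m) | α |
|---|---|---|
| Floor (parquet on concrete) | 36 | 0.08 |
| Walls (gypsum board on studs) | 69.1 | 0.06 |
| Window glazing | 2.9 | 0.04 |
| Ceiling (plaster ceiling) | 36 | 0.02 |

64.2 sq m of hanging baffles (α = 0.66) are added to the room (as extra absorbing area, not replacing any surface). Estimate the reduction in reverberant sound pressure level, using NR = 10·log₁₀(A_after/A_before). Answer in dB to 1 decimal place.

8.1 dB

Summing Sᵢαᵢ: 2.880 + 4.146 + 0.116 + 0.720 → A_before = 7.862 sabins.
Added absorption = 64.2 × 0.66 = 42.372 sabins.
New total A_after = 50.234 sabins.
Reduction = 10 log₁₀(A_after/A_before) = 10 log₁₀(6.3895) = 8.1 dB.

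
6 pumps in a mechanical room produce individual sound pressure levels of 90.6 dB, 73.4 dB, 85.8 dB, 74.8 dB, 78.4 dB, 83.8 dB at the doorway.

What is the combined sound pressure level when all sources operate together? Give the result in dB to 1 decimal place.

92.8 dB

Sum in the linear (power) domain: Σ 10^(Lᵢ/10) = 10^(90.6/10) + 10^(73.4/10) + 10^(85.8/10) + 10^(74.8/10) + 10^(78.4/10) + 10^(83.8/10) = 1.889e+09.
L_total = 10·log₁₀(1.889e+09) = 92.8 dB.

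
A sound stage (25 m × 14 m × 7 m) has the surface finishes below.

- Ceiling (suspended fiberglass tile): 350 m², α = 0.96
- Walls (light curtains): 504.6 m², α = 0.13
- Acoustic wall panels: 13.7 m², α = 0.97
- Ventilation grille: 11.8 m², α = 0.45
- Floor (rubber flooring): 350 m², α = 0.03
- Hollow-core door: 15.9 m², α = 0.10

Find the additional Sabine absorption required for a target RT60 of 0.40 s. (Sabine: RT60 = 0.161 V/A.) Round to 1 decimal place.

Total absorption A₁ = 350·0.96 + 504.6·0.13 + 13.7·0.97 + 11.8·0.45 + 350·0.03 + 15.9·0.10
  = 336.000 + 65.598 + 13.289 + 5.310 + 10.500 + 1.590 = 432.287 m² sabins.
V = 2450 m³. Required absorption A₂ = 0.161 × 2450 / 0.40 = 986.125 sabins.
ΔA = A₂ − A₁ = 986.125 − 432.287 = 553.8 sabins.

553.8 sabins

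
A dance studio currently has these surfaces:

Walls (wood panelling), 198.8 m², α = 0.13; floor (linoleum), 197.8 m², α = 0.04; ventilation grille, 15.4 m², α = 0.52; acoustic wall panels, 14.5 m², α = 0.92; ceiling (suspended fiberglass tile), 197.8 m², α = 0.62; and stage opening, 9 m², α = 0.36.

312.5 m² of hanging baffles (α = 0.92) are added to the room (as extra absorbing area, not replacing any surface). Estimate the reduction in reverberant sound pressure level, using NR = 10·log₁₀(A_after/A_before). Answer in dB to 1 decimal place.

Total absorption A_before = 198.8·0.13 + 197.8·0.04 + 15.4·0.52 + 14.5·0.92 + 197.8·0.62 + 9·0.36
  = 25.844 + 7.912 + 8.008 + 13.340 + 122.636 + 3.240 = 180.980 m² sabins.
Added absorption = 312.5 × 0.92 = 287.500 sabins.
New total A_after = 468.480 sabins.
Reduction = 10 log₁₀(A_after/A_before) = 10 log₁₀(2.5886) = 4.1 dB.

4.1 dB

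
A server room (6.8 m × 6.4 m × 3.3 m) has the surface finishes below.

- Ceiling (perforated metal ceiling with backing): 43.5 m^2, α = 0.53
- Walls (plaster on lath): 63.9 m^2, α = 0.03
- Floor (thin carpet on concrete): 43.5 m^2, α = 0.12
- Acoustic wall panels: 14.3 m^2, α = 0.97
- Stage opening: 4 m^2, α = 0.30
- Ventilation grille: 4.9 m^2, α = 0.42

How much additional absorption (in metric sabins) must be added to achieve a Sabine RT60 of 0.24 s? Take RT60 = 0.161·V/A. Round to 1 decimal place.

49.0 sabins

Total absorption A₁ = 43.5·0.53 + 63.9·0.03 + 43.5·0.12 + 14.3·0.97 + 4·0.30 + 4.9·0.42
  = 23.055 + 1.917 + 5.220 + 13.871 + 1.200 + 2.058 = 47.321 m^2 sabins.
For T = 0.24 s, need A₂ = 0.161·V/T = 0.161·143.616/0.24 = 96.342 sabins.
ΔA = A₂ − A₁ = 96.342 − 47.321 = 49.0 sabins.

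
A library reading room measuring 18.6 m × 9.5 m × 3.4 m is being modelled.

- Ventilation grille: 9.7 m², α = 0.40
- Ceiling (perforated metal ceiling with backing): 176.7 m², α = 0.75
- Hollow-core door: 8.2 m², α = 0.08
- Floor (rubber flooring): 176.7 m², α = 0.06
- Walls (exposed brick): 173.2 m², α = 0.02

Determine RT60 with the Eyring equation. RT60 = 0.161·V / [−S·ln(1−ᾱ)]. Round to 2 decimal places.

Total surface area S = 9.7 + 176.7 + 8.2 + 176.7 + 173.2 = 544.5 m².
Absorption A = 9.7×0.40 + 176.7×0.75 + 8.2×0.08 + 176.7×0.06 + 173.2×0.02 = 151.127 sabins.
Mean coefficient ᾱ = A/S = 0.2776.
Eyring denominator: −S ln(1−ᾱ) = 177.058.
V = 18.6 × 9.5 × 3.4 = 600.78 m³.
T = 0.161·V/[−S·ln(1−ᾱ)] = 0.161·600.78/177.058 = 0.55 s.

0.55 s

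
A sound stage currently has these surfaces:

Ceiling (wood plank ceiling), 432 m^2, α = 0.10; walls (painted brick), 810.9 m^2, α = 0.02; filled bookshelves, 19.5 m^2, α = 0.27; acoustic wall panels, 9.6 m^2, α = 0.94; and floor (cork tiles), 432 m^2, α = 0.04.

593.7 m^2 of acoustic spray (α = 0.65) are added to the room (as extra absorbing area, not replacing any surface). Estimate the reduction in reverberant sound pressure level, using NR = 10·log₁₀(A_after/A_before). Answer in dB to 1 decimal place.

7.2 dB

Total absorption A_before = 432*0.10 + 810.9*0.02 + 19.5*0.27 + 9.6*0.94 + 432*0.04
  = 43.200 + 16.218 + 5.265 + 9.024 + 17.280 = 90.987 m^2 sabins.
Treatment contributes 593.7·0.65 = 385.905 sabins.
New total A_after = 476.892 sabins.
NR = 10·log₁₀(476.892/90.987) = 7.2 dB.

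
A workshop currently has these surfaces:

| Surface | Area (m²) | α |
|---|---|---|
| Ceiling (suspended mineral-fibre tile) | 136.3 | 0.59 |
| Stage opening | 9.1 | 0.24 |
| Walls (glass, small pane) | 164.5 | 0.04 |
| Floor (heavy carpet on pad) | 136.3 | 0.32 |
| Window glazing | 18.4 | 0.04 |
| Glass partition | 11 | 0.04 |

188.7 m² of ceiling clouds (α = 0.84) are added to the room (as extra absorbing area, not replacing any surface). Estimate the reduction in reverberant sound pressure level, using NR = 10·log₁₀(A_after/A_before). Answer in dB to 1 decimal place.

A_before = Σ Sᵢαᵢ = 136.3·0.59 + 9.1·0.24 + 164.5·0.04 + 136.3·0.32 + 18.4·0.04 + 11·0.04 = 133.973 sabins.
Treatment contributes 188.7·0.84 = 158.508 sabins.
New total A_after = 292.481 sabins.
Reduction = 10 log₁₀(A_after/A_before) = 10 log₁₀(2.1831) = 3.4 dB.

3.4 dB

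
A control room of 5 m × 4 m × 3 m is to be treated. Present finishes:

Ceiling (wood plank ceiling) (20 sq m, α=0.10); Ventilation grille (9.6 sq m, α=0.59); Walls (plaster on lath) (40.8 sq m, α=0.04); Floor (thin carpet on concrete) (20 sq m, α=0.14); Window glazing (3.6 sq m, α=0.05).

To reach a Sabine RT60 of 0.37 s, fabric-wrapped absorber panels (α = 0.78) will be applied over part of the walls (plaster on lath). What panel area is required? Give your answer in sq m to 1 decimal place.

18.7

Summing Sᵢαᵢ: 2.000 + 5.664 + 1.632 + 2.800 + 0.180 → A₁ = 12.276 sabins.
V = 60 m³. Target absorption A₂ = 0.161 × 60 / 0.37 = 26.108 sabins.
Absorption to add: 26.108 − 12.276 = 13.832 sabins.
Each sq m of panel replacing the walls (plaster on lath) adds (0.78 − 0.04) = 0.74 sabins.
Area = ΔA/Δα = 13.832/0.74 = 18.7 sq m.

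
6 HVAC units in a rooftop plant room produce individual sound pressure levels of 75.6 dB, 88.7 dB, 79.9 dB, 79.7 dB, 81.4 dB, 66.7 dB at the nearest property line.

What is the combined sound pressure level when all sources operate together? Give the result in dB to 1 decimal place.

90.5 dB

Sum in the linear (power) domain: Σ 10^(Lᵢ/10) = 10^(75.6/10) + 10^(88.7/10) + 10^(79.9/10) + 10^(79.7/10) + 10^(81.4/10) + 10^(66.7/10) = 1.111e+09.
L_total = 10·log₁₀(1.111e+09) = 90.5 dB.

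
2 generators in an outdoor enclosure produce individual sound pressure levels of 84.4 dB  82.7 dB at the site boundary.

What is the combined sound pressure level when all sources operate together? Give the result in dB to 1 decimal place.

86.6 dB

Σ 10^(Lᵢ/10) = 4.616e+08.
L_total = 10·log₁₀(4.616e+08) = 86.6 dB.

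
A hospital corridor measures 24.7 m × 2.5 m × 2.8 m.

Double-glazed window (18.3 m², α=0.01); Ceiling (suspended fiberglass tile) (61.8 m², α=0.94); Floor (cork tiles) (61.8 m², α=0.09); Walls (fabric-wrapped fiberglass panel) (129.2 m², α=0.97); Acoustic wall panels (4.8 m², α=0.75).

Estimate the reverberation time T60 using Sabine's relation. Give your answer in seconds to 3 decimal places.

Summing Sᵢαᵢ: 0.183 + 58.092 + 5.562 + 125.324 + 3.600 → A = 192.761 sabins.
V = 24.7·2.5·2.8 = 172.9 m³.
Sabine: RT60 = 0.161 × 172.9 / 192.761 = 0.144 s.

0.144 s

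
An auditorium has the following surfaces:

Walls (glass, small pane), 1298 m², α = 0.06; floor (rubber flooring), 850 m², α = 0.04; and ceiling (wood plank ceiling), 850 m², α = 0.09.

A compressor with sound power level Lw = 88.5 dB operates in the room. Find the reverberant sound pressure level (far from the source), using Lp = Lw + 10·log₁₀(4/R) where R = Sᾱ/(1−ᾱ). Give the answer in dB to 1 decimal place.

71.5 dB

Σ(Sᵢαᵢ) = 1298·0.06 + 850·0.04 + 850·0.09 = 188.380; total area S = 2998.0 m².
ᾱ = 0.0628, so room constant R = A/(1−ᾱ) = 201.003 m².
Lp = Lw + 10 log₁₀(4/R) = 88.5 -17.01 = 71.5 dB.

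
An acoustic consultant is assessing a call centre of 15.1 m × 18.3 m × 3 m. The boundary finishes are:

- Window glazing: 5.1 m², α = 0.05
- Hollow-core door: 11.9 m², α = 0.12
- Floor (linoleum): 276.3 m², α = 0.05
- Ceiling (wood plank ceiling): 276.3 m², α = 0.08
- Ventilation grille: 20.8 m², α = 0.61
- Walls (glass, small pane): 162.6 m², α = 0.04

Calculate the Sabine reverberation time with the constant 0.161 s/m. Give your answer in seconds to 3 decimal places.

A = Σ Sᵢαᵢ = 5.1*0.05 + 11.9*0.12 + 276.3*0.05 + 276.3*0.08 + 20.8*0.61 + 162.6*0.04 = 56.794 sabins.
Volume V = 15.1 × 18.3 × 3 = 828.99 m³.
Sabine: RT60 = 0.161 × 828.99 / 56.794 = 2.350 s.

2.350 s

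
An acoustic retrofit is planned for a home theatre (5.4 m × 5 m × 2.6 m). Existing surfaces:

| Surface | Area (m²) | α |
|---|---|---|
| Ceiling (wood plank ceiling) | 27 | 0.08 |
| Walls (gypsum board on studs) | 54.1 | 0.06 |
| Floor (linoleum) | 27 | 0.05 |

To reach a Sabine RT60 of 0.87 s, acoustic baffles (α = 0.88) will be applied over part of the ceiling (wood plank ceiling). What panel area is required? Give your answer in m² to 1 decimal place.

Total absorption A₁ = 27*0.08 + 54.1*0.06 + 27*0.05
  = 2.160 + 3.246 + 1.350 = 6.756 m² sabins.
V = 70.2 m³. Target absorption A₂ = 0.161 × 70.2 / 0.87 = 12.991 sabins.
Absorption to add: 12.991 − 6.756 = 6.235 sabins.
Each m² of panel replacing the ceiling (wood plank ceiling) adds (0.88 − 0.08) = 0.80 sabins.
Panel area = 6.235 / 0.80 = 7.8 m².

7.8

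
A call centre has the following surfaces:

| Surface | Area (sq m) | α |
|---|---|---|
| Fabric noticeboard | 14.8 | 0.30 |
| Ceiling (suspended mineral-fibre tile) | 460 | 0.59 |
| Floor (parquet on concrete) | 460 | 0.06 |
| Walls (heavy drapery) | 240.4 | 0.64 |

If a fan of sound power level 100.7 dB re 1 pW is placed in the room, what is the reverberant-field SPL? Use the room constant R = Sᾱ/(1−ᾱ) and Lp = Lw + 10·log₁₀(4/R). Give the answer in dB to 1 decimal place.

A = 457.296 sabins; S = 1175.2 sq m.
ᾱ = 0.3891, so room constant R = A/(1−ᾱ) = 748.561 sq m.
Lp = Lw + 10 log₁₀(4/R) = 100.7 -22.72 = 78.0 dB.

78.0 dB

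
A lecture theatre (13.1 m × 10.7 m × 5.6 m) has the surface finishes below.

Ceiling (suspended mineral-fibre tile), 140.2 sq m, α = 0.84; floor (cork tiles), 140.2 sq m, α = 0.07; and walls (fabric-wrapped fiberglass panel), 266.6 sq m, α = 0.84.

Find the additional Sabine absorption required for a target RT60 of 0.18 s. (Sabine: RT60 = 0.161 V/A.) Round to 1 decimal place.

A₁ = Σ Sᵢαᵢ = 140.2*0.84 + 140.2*0.07 + 266.6*0.84 = 351.526 sabins.
Target A₂ = 0.161·784.952/0.18 = 702.096 sabins (V = 784.952 m³).
ΔA = A₂ − A₁ = 702.096 − 351.526 = 350.6 sabins.

350.6 sabins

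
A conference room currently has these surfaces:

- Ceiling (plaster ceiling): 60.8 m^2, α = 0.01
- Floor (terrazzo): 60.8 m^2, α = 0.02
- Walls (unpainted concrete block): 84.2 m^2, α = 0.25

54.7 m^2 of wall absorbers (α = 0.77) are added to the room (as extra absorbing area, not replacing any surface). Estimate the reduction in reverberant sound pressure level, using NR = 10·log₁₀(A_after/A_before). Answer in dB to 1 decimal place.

4.5 dB

Total absorption A_before = 60.8·0.01 + 60.8·0.02 + 84.2·0.25
  = 0.608 + 1.216 + 21.050 = 22.874 m^2 sabins.
Treatment contributes 54.7·0.77 = 42.119 sabins.
A_after = 22.874 + 42.119 = 64.993 sabins.
NR = 10·log₁₀(64.993/22.874) = 4.5 dB.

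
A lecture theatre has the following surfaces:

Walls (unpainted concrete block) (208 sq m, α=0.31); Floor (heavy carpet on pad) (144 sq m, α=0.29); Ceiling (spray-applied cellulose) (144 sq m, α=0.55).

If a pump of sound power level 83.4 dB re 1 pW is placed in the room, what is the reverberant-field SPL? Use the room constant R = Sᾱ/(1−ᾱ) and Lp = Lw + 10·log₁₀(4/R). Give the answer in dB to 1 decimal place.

64.7 dB

A = 185.440 sabins; S = 496.0 sq m.
ᾱ = 185.440/496.0 = 0.3739; R = Sᾱ/(1−ᾱ) = 185.440/(1−0.3739) = 296.183 sq m.
Lp = 83.4 + 10·log₁₀(4/296.183) = 83.4 + (-18.70) = 64.7 dB.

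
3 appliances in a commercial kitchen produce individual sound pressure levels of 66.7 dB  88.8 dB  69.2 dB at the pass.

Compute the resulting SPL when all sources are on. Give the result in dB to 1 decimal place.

Σ 10^(Lᵢ/10) = 7.716e+08.
Combined level = 10 log₁₀(7.716e+08) = 88.9 dB.

88.9 dB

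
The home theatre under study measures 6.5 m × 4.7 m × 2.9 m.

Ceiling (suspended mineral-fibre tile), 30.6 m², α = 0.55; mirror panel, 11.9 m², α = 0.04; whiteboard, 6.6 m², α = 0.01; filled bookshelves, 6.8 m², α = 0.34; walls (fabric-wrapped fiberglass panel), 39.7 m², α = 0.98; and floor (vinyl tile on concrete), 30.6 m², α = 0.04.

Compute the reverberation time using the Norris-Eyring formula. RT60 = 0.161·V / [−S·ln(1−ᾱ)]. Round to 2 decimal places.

0.18 sec

S = Σ Sᵢ = 126.2 m².
Σ(Sᵢαᵢ) = 30.6×0.55 + 11.9×0.04 + 6.6×0.01 + 6.8×0.34 + 39.7×0.98 + 30.6×0.04 = 59.814.
Mean coefficient ᾱ = A/S = 0.4740.
Eyring denominator: −S ln(1−ᾱ) = 81.078.
V = 6.5 × 4.7 × 2.9 = 88.595 m³.
T = 0.161·V/[−S·ln(1−ᾱ)] = 0.161·88.595/81.078 = 0.18 s.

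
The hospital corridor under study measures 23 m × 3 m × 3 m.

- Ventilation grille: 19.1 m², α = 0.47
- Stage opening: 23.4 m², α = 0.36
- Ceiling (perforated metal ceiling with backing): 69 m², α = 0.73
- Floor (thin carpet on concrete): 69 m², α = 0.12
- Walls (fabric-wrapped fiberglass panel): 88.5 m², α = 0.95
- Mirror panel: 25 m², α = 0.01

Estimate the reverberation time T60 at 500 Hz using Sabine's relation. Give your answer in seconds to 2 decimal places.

0.21 s

A = Σ Sᵢαᵢ = 19.1×0.47 + 23.4×0.36 + 69×0.73 + 69×0.12 + 88.5×0.95 + 25×0.01 = 160.376 sabins.
Volume V = 23 × 3 × 3 = 207 m³.
RT60 = 0.161 · V / A = 0.161 × 207 / 160.376 = 0.21 s.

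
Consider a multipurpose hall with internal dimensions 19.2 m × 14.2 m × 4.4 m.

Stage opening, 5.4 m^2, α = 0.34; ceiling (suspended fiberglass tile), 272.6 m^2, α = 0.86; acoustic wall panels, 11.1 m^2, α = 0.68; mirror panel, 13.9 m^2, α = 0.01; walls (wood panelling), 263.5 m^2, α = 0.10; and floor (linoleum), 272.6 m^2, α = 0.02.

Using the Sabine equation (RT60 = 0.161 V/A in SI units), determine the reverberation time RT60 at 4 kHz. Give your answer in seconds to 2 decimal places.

0.70 sec

Total absorption A = 5.4·0.34 + 272.6·0.86 + 11.1·0.68 + 13.9·0.01 + 263.5·0.10 + 272.6·0.02
  = 1.836 + 234.436 + 7.548 + 0.139 + 26.350 + 5.452 = 275.761 m^2 sabins.
Room volume: 1199.616 m³.
RT60 = 0.161 · V / A = 0.161 × 1199.616 / 275.761 = 0.70 s.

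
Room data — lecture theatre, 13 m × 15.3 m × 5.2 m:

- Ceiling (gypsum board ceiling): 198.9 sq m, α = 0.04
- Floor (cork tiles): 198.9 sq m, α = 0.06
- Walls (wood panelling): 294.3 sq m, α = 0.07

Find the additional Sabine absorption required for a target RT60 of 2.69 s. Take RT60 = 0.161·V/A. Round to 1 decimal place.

Total absorption A₁ = 198.9×0.04 + 198.9×0.06 + 294.3×0.07
  = 7.956 + 11.934 + 20.601 = 40.491 sq m sabins.
For T = 2.69 s, need A₂ = 0.161·V/T = 0.161·1034.28/2.69 = 61.903 sabins.
Shortfall: 61.903 − 40.491 = 21.4 sabins.

21.4 sabins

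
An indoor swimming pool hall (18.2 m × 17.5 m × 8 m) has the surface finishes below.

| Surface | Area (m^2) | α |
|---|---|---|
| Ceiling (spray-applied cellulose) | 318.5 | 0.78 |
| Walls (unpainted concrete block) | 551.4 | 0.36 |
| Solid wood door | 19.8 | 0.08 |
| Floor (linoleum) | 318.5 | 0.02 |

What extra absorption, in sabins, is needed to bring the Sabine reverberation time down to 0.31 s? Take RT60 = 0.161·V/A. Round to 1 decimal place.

868.4 sabins

Summing Sᵢαᵢ: 248.430 + 198.504 + 1.584 + 6.370 → A₁ = 454.888 sabins.
V = 2548 m³. Required absorption A₂ = 0.161 × 2548 / 0.31 = 1323.316 sabins.
ΔA = A₂ − A₁ = 1323.316 − 454.888 = 868.4 sabins.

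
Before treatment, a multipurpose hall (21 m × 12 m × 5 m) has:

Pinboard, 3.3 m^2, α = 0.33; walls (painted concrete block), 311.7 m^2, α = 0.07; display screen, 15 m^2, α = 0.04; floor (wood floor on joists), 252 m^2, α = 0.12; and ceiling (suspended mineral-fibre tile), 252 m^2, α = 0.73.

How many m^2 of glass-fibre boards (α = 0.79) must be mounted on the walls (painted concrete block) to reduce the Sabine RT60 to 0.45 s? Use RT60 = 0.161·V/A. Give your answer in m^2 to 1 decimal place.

296.0

Summing Sᵢαᵢ: 1.089 + 21.819 + 0.600 + 30.240 + 183.960 → A₁ = 237.708 sabins.
V = 1260 m³. Target absorption A₂ = 0.161 × 1260 / 0.45 = 450.800 sabins.
ΔA needed = 450.800 − 237.708 = 213.092 sabins.
Net gain per m^2: Δα = 0.79 − 0.07 = 0.72.
Area = ΔA/Δα = 213.092/0.72 = 296.0 m^2.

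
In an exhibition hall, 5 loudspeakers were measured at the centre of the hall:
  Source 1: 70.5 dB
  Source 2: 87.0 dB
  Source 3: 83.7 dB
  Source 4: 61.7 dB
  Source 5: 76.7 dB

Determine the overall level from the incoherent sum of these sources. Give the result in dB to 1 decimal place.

89.0 dB

Converting to relative power and adding: 10^(70.5/10) + 10^(87.0/10) + 10^(83.7/10) + 10^(61.7/10) + 10^(76.7/10) = 7.951e+08.
L_total = 10·log₁₀(7.951e+08) = 89.0 dB.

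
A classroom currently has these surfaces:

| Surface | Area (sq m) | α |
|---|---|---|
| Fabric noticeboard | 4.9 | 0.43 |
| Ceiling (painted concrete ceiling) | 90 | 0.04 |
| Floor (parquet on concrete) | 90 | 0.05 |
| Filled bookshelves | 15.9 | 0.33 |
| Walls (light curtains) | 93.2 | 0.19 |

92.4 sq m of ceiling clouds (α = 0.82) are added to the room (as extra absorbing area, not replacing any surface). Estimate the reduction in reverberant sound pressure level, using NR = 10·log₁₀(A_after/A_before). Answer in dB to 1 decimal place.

5.2 dB

Equivalent absorption area: A_before = 4.9*0.43 + 90*0.04 + 90*0.05 + 15.9*0.33 + 93.2*0.19 = 33.162 sq m.
Added absorption = 92.4 × 0.82 = 75.768 sabins.
New total A_after = 108.930 sabins.
Reduction = 10 log₁₀(A_after/A_before) = 10 log₁₀(3.2848) = 5.2 dB.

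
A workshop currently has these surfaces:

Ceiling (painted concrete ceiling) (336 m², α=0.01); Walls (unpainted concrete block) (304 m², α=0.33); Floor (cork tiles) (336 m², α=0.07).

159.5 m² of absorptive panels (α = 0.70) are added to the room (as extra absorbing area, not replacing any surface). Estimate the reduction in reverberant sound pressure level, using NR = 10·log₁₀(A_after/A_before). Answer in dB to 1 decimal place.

2.7 dB

Summing Sᵢαᵢ: 3.360 + 100.320 + 23.520 → A_before = 127.200 sabins.
Treatment contributes 159.5·0.70 = 111.650 sabins.
A_after = 127.200 + 111.650 = 238.850 sabins.
Reduction = 10 log₁₀(A_after/A_before) = 10 log₁₀(1.8778) = 2.7 dB.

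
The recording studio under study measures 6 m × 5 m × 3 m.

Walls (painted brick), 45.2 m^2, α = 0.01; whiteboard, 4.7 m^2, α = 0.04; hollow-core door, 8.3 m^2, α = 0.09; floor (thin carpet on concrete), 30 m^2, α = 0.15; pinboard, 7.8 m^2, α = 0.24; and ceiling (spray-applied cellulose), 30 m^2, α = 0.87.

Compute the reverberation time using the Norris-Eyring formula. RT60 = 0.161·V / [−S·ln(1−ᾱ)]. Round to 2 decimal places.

Total surface area S = 45.2 + 4.7 + 8.3 + 30 + 7.8 + 30 = 126.0 m^2.
Σ(Sᵢαᵢ) = 45.2×0.01 + 4.7×0.04 + 8.3×0.09 + 30×0.15 + 7.8×0.24 + 30×0.87 = 33.859.
Mean coefficient ᾱ = A/S = 0.2687.
−S·ln(1−ᾱ) = −126.0 × ln(1 − 0.2687) = 39.429.
V = 6 × 5 × 3 = 90 m³.
RT60 = 0.161 × 90 / 39.429 = 0.37 s.

0.37 s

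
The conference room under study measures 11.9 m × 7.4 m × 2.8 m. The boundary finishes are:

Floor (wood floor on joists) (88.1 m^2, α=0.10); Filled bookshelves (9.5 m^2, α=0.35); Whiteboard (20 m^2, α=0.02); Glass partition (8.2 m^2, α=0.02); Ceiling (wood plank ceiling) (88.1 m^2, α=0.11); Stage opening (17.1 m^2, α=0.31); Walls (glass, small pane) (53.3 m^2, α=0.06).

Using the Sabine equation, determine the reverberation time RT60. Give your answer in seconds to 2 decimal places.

A = Σ Sᵢαᵢ = 88.1×0.10 + 9.5×0.35 + 20×0.02 + 8.2×0.02 + 88.1×0.11 + 17.1×0.31 + 53.3×0.06 = 30.889 sabins.
V = 11.9·7.4·2.8 = 246.568 m³.
RT60 = 0.161 · V / A = 0.161 × 246.568 / 30.889 = 1.29 s.

1.29 sec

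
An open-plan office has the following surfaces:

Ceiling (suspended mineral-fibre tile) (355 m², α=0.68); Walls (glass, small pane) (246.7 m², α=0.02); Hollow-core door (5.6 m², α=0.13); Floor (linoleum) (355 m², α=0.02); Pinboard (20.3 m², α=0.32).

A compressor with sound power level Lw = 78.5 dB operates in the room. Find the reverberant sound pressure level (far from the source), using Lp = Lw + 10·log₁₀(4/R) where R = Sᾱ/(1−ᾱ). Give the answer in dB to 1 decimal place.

59.0 dB

Σ(Sᵢαᵢ) = 355·0.68 + 246.7·0.02 + 5.6·0.13 + 355·0.02 + 20.3·0.32 = 260.658; total area S = 982.6 m².
ᾱ = 260.658/982.6 = 0.2653; R = Sᾱ/(1−ᾱ) = 260.658/(1−0.2653) = 354.782 m².
Lp = Lw + 10 log₁₀(4/R) = 78.5 -19.48 = 59.0 dB.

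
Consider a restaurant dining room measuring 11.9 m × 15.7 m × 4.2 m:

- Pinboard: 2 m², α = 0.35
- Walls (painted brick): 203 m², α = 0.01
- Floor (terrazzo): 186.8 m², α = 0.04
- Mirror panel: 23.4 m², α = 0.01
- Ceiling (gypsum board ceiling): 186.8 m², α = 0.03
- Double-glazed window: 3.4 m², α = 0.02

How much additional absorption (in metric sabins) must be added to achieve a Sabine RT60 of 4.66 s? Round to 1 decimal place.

11.0 sabins

A₁ = Σ Sᵢαᵢ = 2·0.35 + 203·0.01 + 186.8·0.04 + 23.4·0.01 + 186.8·0.03 + 3.4·0.02 = 16.108 sabins.
For T = 4.66 s, need A₂ = 0.161·V/T = 0.161·784.686/4.66 = 27.110 sabins.
Shortfall: 27.110 − 16.108 = 11.0 sabins.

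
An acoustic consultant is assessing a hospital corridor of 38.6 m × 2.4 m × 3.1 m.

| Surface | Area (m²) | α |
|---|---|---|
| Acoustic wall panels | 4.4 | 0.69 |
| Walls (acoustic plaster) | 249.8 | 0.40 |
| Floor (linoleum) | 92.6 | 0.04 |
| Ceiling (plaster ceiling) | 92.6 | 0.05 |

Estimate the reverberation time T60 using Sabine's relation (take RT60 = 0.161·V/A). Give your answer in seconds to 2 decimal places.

0.42 s

Equivalent absorption area: A = 4.4*0.69 + 249.8*0.40 + 92.6*0.04 + 92.6*0.05 = 111.290 m².
Room volume: 287.184 m³.
T = 0.161 V/A = 0.161·287.184/111.290 = 0.42 s.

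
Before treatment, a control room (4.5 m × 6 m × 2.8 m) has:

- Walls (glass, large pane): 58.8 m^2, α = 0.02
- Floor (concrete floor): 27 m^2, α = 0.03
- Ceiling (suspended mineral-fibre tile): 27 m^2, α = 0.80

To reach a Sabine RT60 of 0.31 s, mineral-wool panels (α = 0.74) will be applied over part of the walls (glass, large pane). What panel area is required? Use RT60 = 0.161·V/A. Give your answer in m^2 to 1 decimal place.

Equivalent absorption area: A₁ = 58.8*0.02 + 27*0.03 + 27*0.80 = 23.586 m^2.
Required A₂ = 0.161·75.6/0.31 = 39.263 sabins.
ΔA needed = 39.263 − 23.586 = 15.677 sabins.
Net gain per m^2: Δα = 0.74 − 0.02 = 0.72.
Area = ΔA/Δα = 15.677/0.72 = 21.8 m^2.

21.8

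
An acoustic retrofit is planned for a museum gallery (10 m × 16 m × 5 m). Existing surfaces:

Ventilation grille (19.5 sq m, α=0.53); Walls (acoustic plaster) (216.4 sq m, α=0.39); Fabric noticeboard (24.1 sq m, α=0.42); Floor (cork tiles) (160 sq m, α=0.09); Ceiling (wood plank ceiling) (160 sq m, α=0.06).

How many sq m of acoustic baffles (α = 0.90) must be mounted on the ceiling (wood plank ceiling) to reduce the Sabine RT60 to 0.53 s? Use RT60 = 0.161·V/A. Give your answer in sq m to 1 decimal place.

135.9

Equivalent absorption area: A₁ = 19.5×0.53 + 216.4×0.39 + 24.1×0.42 + 160×0.09 + 160×0.06 = 128.853 sq m.
Required A₂ = 0.161·800/0.53 = 243.019 sabins.
Absorption to add: 243.019 − 128.853 = 114.166 sabins.
Net gain per sq m: Δα = 0.90 − 0.06 = 0.84.
Panel area = 114.166 / 0.84 = 135.9 sq m.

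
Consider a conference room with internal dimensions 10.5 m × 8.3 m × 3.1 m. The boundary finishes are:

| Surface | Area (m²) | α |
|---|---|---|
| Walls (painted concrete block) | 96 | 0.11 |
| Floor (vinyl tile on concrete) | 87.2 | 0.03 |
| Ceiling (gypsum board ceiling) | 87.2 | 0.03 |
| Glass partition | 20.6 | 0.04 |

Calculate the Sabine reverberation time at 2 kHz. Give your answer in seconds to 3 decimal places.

Summing Sᵢαᵢ: 10.560 + 2.616 + 2.616 + 0.824 → A = 16.616 sabins.
Volume V = 10.5 × 8.3 × 3.1 = 270.165 m³.
T = 0.161 V/A = 0.161·270.165/16.616 = 2.618 s.

2.618 sec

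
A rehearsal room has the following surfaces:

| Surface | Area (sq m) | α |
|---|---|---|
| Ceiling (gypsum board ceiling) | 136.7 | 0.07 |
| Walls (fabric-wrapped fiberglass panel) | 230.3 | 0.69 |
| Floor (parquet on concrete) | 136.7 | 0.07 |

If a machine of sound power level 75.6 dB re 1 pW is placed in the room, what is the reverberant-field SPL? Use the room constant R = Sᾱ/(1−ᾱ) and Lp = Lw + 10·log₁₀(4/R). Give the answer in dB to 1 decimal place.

57.2 dB

Σ(Sᵢαᵢ) = 136.7×0.07 + 230.3×0.69 + 136.7×0.07 = 178.045; total area S = 503.7 sq m.
ᾱ = 0.3535, so room constant R = A/(1−ᾱ) = 275.398 sq m.
Lp = 75.6 + 10·log₁₀(4/275.398) = 75.6 + (-18.38) = 57.2 dB.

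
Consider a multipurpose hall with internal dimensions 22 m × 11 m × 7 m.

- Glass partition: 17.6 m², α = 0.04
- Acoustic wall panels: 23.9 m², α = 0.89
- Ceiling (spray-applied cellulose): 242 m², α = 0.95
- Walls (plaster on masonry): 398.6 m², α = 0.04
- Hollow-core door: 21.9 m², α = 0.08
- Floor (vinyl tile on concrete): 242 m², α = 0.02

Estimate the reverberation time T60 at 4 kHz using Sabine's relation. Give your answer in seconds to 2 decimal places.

0.99 s

Total absorption A = 17.6·0.04 + 23.9·0.89 + 242·0.95 + 398.6·0.04 + 21.9·0.08 + 242·0.02
  = 0.704 + 21.271 + 229.900 + 15.944 + 1.752 + 4.840 = 274.411 m² sabins.
V = 22·11·7 = 1694 m³.
Sabine: RT60 = 0.161 × 1694 / 274.411 = 0.99 s.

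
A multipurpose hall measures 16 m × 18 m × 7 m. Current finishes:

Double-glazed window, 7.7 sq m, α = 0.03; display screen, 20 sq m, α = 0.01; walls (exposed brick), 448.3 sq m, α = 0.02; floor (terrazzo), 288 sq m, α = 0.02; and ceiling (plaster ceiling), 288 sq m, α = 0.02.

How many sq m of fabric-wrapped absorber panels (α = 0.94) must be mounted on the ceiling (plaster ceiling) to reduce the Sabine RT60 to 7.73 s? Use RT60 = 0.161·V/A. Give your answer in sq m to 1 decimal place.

Equivalent absorption area: A₁ = 7.7·0.03 + 20·0.01 + 448.3·0.02 + 288·0.02 + 288·0.02 = 20.917 sq m.
V = 2016 m³. Target absorption A₂ = 0.161 × 2016 / 7.73 = 41.989 sabins.
Absorption to add: 41.989 − 20.917 = 21.072 sabins.
Net gain per sq m: Δα = 0.94 − 0.02 = 0.92.
Area = ΔA/Δα = 21.072/0.92 = 22.9 sq m.

22.9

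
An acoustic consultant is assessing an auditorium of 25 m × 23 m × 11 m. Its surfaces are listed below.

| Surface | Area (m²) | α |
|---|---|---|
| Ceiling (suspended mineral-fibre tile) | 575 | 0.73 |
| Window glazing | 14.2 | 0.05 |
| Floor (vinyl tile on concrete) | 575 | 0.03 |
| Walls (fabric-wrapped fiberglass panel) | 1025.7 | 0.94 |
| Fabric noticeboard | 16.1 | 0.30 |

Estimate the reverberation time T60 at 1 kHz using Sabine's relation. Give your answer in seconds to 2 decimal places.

0.72 s

Total absorption A = 575·0.73 + 14.2·0.05 + 575·0.03 + 1025.7·0.94 + 16.1·0.30
  = 419.750 + 0.710 + 17.250 + 964.158 + 4.830 = 1406.698 m² sabins.
Room volume: 6325 m³.
RT60 = 0.161 · V / A = 0.161 × 6325 / 1406.698 = 0.72 s.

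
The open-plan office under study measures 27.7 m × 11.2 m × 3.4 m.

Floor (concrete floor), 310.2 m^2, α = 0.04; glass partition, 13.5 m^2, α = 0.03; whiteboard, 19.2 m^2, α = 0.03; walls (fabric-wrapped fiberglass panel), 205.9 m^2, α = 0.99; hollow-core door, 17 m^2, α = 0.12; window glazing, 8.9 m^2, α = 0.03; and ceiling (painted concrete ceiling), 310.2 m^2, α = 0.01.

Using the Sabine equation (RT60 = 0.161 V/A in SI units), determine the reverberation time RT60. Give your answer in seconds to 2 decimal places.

0.76 sec

Equivalent absorption area: A = 310.2·0.04 + 13.5·0.03 + 19.2·0.03 + 205.9·0.99 + 17·0.12 + 8.9·0.03 + 310.2·0.01 = 222.639 m^2.
Volume V = 27.7 × 11.2 × 3.4 = 1054.816 m³.
T = 0.161 V/A = 0.161·1054.816/222.639 = 0.76 s.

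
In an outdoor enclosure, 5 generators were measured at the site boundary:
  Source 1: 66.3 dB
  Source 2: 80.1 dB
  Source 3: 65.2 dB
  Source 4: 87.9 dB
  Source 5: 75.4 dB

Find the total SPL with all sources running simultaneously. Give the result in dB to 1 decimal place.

Sum in the linear (power) domain: Σ 10^(Lᵢ/10) = 10^(66.3/10) + 10^(80.1/10) + 10^(65.2/10) + 10^(87.9/10) + 10^(75.4/10) = 7.612e+08.
L_total = 10·log₁₀(7.612e+08) = 88.8 dB.

88.8 dB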